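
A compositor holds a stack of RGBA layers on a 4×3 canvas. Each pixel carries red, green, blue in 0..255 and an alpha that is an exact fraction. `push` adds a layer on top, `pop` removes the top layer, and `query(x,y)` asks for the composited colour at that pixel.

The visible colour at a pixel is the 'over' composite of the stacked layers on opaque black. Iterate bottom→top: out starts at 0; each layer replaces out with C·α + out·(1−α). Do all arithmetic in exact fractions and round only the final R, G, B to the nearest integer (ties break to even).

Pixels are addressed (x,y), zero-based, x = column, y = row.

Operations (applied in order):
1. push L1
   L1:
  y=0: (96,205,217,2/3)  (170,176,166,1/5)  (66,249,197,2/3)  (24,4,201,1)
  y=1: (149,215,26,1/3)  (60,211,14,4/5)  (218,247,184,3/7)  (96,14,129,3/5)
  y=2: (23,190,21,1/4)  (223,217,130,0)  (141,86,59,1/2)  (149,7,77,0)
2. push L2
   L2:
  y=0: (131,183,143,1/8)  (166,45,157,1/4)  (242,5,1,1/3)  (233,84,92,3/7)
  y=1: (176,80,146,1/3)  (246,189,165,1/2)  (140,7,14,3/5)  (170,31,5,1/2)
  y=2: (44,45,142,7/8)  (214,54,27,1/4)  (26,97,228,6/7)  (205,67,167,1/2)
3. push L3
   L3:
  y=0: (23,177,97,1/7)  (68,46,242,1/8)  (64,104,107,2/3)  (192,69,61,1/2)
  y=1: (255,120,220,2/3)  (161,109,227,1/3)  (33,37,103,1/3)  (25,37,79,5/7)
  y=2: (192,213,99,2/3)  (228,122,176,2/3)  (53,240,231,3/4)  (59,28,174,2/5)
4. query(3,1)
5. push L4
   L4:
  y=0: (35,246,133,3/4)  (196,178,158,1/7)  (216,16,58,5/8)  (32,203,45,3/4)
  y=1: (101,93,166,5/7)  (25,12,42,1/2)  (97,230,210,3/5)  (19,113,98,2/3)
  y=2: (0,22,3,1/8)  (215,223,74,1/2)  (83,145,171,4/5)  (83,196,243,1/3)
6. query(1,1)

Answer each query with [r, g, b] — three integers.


(3,1) stack=L1,L2,L3; from [0,0,0]:
+L1 (α=3/5) → [288/5, 42/5, 387/5]
+L2 (α=1/2) → [569/5, 197/10, 206/5]
+L3 (α=5/7) → [1763/35, 1122/35, 341/5]
→ [50, 32, 68]

query (1,1) [L1,L2,L3,L4] — begin 0,0,0
after L1 α=4/5: [48, 844/5, 56/5]
after L2 α=1/2: [147, 1789/10, 881/10]
after L3 α=1/3: [455/3, 778/5, 672/5]
after L4 α=1/2: [265/3, 419/5, 441/5]
rounded: [88, 84, 88]


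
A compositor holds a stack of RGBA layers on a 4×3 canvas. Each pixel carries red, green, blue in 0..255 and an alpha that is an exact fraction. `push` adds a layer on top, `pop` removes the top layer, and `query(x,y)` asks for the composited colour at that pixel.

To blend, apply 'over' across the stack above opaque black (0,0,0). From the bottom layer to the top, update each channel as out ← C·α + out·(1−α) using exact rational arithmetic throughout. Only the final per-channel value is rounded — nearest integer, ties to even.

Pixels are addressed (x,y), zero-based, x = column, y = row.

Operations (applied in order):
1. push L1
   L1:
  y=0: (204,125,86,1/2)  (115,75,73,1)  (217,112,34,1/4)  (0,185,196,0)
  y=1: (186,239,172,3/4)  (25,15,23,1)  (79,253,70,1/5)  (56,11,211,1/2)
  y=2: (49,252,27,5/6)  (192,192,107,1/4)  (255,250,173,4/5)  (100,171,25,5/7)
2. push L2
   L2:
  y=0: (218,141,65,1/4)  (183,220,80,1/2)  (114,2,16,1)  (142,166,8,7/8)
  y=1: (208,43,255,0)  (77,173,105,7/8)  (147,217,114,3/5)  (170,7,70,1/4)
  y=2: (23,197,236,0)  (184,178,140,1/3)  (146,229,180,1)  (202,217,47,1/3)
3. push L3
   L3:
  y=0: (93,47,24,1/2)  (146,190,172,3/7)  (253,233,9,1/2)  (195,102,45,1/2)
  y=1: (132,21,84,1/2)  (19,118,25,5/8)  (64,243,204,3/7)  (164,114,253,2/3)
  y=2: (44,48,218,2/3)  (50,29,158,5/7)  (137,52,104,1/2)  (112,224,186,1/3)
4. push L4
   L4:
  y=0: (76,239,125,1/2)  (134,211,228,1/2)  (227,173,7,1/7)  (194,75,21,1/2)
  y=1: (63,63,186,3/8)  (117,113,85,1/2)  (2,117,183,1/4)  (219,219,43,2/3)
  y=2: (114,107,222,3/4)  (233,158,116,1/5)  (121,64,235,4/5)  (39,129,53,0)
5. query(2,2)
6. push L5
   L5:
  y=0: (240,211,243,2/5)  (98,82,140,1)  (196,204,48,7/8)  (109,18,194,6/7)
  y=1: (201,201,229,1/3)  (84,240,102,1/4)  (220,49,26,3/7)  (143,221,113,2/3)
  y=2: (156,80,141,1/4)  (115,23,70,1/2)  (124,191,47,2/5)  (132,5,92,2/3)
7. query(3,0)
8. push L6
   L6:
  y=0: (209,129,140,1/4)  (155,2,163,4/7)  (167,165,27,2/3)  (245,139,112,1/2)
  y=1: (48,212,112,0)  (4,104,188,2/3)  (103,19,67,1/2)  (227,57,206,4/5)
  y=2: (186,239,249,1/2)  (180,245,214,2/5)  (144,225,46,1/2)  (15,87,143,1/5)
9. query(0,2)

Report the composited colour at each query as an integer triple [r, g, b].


at x=2,y=2 over L1,L2,L3,L4:
L1 α=4/5: [204, 200, 692/5]
L2 α=1: [146, 229, 180]
L3 α=1/2: [283/2, 281/2, 142]
L4 α=4/5: [1251/10, 793/10, 1082/5]
= [125, 79, 216]

(3,0) stack=L1,L2,L3,L4,L5; from [0,0,0]:
after L1 α=0: [0, 0, 0]
after L2 α=7/8: [497/4, 581/4, 7]
after L3 α=1/2: [1277/8, 989/8, 26]
after L4 α=1/2: [2829/16, 1589/16, 47/2]
after L5 α=6/7: [1899/16, 3317/112, 2375/14]
→ [119, 30, 170]

query (0,2) [L1,L2,L3,L4,L5,L6] — begin 0,0,0
after L1 α=5/6: [245/6, 210, 45/2]
after L2 α=0: [245/6, 210, 45/2]
after L3 α=2/3: [773/18, 102, 917/6]
after L4 α=3/4: [6929/72, 423/4, 4913/24]
after L5 α=1/4: [10673/96, 1589/16, 6041/32]
after L6 α=1/2: [28529/192, 5413/32, 14009/64]
→ [149, 169, 219]


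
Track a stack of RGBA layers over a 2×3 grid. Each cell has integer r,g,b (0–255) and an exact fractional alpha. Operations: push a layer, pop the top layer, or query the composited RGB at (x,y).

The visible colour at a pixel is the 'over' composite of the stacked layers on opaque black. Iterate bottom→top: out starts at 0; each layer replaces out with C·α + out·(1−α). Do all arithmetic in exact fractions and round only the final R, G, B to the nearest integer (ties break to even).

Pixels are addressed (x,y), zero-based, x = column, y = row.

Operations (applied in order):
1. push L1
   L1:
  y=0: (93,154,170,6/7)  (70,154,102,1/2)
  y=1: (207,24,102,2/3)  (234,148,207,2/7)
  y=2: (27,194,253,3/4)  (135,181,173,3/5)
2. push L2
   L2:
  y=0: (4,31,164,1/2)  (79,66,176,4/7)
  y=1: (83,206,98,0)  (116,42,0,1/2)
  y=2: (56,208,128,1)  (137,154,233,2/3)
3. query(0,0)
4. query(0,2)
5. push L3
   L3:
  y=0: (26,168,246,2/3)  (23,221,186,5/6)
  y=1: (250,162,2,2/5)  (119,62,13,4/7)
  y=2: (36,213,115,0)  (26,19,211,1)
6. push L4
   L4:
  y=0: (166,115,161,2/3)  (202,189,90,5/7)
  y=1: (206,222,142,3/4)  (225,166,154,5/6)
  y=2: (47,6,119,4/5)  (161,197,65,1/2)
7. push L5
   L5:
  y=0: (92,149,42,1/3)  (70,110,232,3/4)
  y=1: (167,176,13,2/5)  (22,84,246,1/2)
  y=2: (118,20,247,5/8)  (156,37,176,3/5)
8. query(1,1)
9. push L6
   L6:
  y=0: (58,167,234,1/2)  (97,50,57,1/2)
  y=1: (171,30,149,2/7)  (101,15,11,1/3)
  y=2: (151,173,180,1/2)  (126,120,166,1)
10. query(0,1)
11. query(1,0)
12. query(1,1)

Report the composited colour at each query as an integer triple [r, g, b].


query (0,0) [L1,L2] — begin 0,0,0
L1 α=6/7: [558/7, 132, 1020/7]
L2 α=1/2: [293/7, 163/2, 1084/7]
= [42, 82, 155]

query (0,2) [L1,L2] — begin 0,0,0
L1 α=3/4: [81/4, 291/2, 759/4]
L2 α=1: [56, 208, 128]
→ [56, 208, 128]

query (1,1) [L1,L2,L3,L4,L5] — begin 0,0,0
after L1 α=2/7: [468/7, 296/7, 414/7]
after L2 α=1/2: [640/7, 295/7, 207/7]
after L3 α=4/7: [5252/49, 2621/49, 985/49]
after L4 α=5/6: [60377/294, 43291/294, 12905/98]
after L5 α=1/2: [66845/588, 67987/588, 37013/196]
rounded: [114, 116, 189]

query (0,1) [L1,L2,L3,L4,L5,L6] — begin 0,0,0
L1 α=2/3: [138, 16, 68]
L2 α=0: [138, 16, 68]
L3 α=2/5: [914/5, 372/5, 208/5]
L4 α=3/4: [1001/5, 1851/10, 1169/10]
L5 α=2/5: [4673/25, 9073/50, 3767/50]
L6 α=2/7: [6383/35, 9673/70, 6747/70]
rounded: [182, 138, 96]

at x=1,y=0 over L1,L2,L3,L4,L5,L6:
+L1 (α=1/2) → [35, 77, 51]
+L2 (α=4/7) → [421/7, 495/7, 857/7]
+L3 (α=5/6) → [613/21, 4115/21, 7367/42]
+L4 (α=5/7) → [22436/147, 28075/147, 16817/147]
+L5 (α=3/4) → [26653/294, 76585/588, 119129/588]
+L6 (α=1/2) → [55171/588, 105985/1176, 152645/1176]
= [94, 90, 130]

(1,1) stack=L1,L2,L3,L4,L5,L6; from [0,0,0]:
L1 α=2/7: [468/7, 296/7, 414/7]
L2 α=1/2: [640/7, 295/7, 207/7]
L3 α=4/7: [5252/49, 2621/49, 985/49]
L4 α=5/6: [60377/294, 43291/294, 12905/98]
L5 α=1/2: [66845/588, 67987/588, 37013/196]
L6 α=1/3: [96539/882, 72397/882, 12697/98]
= [109, 82, 130]


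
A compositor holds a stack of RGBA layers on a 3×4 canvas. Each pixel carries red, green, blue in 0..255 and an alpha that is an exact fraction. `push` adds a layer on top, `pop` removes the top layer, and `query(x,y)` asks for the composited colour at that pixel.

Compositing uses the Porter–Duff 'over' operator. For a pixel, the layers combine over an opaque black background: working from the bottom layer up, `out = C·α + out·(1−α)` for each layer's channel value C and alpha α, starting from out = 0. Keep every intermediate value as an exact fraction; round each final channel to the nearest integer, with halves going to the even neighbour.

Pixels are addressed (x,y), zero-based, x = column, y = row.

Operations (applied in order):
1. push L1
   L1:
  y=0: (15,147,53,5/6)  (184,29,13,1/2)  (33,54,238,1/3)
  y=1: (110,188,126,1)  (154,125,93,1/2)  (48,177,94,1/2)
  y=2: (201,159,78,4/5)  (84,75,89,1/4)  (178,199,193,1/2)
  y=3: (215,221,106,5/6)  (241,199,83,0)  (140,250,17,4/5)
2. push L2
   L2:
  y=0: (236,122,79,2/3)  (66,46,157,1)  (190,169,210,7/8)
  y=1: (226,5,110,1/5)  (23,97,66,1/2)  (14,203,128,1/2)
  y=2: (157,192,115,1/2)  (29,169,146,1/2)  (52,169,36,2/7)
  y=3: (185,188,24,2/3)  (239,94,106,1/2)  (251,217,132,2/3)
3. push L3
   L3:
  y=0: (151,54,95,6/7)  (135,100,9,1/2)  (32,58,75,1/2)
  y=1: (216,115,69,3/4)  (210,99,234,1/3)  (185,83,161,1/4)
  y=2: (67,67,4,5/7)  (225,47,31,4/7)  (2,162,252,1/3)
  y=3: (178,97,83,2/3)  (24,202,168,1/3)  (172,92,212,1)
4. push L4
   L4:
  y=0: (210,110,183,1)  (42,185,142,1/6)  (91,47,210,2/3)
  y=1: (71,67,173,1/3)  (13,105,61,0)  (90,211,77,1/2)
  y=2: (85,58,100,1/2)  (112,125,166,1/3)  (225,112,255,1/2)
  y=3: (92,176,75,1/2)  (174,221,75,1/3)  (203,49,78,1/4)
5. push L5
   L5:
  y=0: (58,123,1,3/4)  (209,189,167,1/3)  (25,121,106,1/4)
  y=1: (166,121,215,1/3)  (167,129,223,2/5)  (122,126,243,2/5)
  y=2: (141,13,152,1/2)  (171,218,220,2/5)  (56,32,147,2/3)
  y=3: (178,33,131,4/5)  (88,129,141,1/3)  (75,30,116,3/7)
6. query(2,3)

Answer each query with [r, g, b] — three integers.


query (2,3) [L1,L2,L3,L4,L5] — begin 0,0,0
after L1 α=4/5: [112, 200, 68/5]
after L2 α=2/3: [614/3, 634/3, 1388/15]
after L3 α=1: [172, 92, 212]
after L4 α=1/4: [719/4, 325/4, 357/2]
after L5 α=3/7: [944/7, 415/7, 1062/7]
→ [135, 59, 152]


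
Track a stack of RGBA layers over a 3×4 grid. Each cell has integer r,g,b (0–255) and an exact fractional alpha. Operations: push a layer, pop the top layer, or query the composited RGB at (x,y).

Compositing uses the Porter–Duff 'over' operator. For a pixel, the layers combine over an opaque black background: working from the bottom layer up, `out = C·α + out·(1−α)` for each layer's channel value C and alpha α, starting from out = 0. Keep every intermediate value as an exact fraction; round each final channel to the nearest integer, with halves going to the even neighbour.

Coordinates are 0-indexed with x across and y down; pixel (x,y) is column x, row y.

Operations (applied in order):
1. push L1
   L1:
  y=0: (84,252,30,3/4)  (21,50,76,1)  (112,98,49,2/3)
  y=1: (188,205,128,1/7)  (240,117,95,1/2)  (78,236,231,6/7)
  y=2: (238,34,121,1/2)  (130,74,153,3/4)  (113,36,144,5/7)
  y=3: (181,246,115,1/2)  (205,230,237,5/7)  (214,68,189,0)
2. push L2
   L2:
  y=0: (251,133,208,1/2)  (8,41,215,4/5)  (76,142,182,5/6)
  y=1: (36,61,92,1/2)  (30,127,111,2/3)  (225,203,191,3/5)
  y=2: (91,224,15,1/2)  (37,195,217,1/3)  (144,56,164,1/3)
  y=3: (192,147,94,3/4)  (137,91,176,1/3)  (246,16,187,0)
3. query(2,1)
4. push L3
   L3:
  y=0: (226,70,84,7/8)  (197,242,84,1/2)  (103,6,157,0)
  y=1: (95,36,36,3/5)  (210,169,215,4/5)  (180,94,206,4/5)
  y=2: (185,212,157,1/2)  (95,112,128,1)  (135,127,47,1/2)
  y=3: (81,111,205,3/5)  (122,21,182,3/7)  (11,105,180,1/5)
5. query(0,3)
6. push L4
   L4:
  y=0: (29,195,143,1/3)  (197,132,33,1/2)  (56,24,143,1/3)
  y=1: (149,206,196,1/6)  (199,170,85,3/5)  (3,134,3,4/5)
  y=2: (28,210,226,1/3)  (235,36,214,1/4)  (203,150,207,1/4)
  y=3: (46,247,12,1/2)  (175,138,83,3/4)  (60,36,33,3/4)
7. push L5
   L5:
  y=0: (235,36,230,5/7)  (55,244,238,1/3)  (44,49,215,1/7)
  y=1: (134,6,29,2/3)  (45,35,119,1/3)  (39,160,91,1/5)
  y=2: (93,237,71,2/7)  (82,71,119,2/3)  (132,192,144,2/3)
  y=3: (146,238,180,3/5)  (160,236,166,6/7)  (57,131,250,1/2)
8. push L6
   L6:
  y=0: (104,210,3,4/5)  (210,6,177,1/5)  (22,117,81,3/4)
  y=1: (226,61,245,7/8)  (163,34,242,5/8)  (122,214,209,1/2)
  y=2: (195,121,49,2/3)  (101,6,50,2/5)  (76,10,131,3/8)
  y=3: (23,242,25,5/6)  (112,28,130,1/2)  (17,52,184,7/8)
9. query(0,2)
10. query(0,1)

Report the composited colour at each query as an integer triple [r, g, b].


at x=2,y=1 over L1,L2:
L1 α=6/7: [468/7, 1416/7, 198]
L2 α=3/5: [5661/35, 1419/7, 969/5]
rounded: [162, 203, 194]

query (0,3) [L1,L2,L3] — begin 0,0,0
after L1 α=1/2: [181/2, 123, 115/2]
after L2 α=3/4: [1333/8, 141, 679/8]
after L3 α=3/5: [461/4, 123, 3139/20]
rounded: [115, 123, 157]

(0,2) stack=L1,L2,L3,L4,L5,L6; from [0,0,0]:
L1 α=1/2: [119, 17, 121/2]
L2 α=1/2: [105, 241/2, 151/4]
L3 α=1/2: [145, 665/4, 779/8]
L4 α=1/3: [106, 1085/6, 561/4]
L5 α=2/7: [716/7, 8269/42, 3373/28]
L6 α=2/3: [3446/21, 18433/126, 2039/28]
→ [164, 146, 73]

(0,1) stack=L1,L2,L3,L4,L5,L6; from [0,0,0]:
+L1 (α=1/7) → [188/7, 205/7, 128/7]
+L2 (α=1/2) → [220/7, 316/7, 386/7]
+L3 (α=3/5) → [487/7, 1388/35, 1528/35]
+L4 (α=1/6) → [1739/21, 1415/21, 1450/21]
+L5 (α=2/3) → [7367/63, 1667/63, 2668/63]
+L6 (α=7/8) → [107033/504, 3571/63, 110713/504]
rounded: [212, 57, 220]


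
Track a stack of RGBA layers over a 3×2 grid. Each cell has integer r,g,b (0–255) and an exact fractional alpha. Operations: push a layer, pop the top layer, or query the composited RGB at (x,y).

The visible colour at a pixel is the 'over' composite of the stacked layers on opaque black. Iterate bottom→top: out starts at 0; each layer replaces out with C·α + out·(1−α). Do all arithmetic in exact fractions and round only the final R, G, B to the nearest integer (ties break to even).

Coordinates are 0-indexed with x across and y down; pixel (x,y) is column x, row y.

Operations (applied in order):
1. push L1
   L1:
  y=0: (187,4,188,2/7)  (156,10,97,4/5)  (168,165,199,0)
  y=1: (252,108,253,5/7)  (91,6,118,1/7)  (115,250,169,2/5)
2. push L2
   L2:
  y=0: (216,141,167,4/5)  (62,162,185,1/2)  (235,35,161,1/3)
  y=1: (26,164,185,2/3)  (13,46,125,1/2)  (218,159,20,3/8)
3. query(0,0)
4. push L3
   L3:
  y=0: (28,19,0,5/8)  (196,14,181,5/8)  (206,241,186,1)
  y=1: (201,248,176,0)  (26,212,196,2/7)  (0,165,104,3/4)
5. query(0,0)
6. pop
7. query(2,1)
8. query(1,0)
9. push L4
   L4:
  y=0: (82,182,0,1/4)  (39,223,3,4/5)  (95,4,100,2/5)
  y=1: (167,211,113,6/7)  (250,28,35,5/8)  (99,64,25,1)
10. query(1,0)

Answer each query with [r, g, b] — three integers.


(0,0) stack=L1,L2; from [0,0,0]:
+L1 (α=2/7) → [374/7, 8/7, 376/7]
+L2 (α=4/5) → [6422/35, 3956/35, 5052/35]
rounded: [183, 113, 144]

at x=0,y=0 over L1,L2,L3:
after L1 α=2/7: [374/7, 8/7, 376/7]
after L2 α=4/5: [6422/35, 3956/35, 5052/35]
after L3 α=5/8: [12083/140, 15193/280, 3789/70]
rounded: [86, 54, 54]

at x=2,y=1 over L1,L2:
after L1 α=2/5: [46, 100, 338/5]
after L2 α=3/8: [221/2, 977/8, 199/4]
→ [110, 122, 50]

query (1,0) [L1,L2] — begin 0,0,0
L1 α=4/5: [624/5, 8, 388/5]
L2 α=1/2: [467/5, 85, 1313/10]
→ [93, 85, 131]

query (1,0) [L1,L2,L4] — begin 0,0,0
+L1 (α=4/5) → [624/5, 8, 388/5]
+L2 (α=1/2) → [467/5, 85, 1313/10]
+L4 (α=4/5) → [1247/25, 977/5, 1433/50]
rounded: [50, 195, 29]


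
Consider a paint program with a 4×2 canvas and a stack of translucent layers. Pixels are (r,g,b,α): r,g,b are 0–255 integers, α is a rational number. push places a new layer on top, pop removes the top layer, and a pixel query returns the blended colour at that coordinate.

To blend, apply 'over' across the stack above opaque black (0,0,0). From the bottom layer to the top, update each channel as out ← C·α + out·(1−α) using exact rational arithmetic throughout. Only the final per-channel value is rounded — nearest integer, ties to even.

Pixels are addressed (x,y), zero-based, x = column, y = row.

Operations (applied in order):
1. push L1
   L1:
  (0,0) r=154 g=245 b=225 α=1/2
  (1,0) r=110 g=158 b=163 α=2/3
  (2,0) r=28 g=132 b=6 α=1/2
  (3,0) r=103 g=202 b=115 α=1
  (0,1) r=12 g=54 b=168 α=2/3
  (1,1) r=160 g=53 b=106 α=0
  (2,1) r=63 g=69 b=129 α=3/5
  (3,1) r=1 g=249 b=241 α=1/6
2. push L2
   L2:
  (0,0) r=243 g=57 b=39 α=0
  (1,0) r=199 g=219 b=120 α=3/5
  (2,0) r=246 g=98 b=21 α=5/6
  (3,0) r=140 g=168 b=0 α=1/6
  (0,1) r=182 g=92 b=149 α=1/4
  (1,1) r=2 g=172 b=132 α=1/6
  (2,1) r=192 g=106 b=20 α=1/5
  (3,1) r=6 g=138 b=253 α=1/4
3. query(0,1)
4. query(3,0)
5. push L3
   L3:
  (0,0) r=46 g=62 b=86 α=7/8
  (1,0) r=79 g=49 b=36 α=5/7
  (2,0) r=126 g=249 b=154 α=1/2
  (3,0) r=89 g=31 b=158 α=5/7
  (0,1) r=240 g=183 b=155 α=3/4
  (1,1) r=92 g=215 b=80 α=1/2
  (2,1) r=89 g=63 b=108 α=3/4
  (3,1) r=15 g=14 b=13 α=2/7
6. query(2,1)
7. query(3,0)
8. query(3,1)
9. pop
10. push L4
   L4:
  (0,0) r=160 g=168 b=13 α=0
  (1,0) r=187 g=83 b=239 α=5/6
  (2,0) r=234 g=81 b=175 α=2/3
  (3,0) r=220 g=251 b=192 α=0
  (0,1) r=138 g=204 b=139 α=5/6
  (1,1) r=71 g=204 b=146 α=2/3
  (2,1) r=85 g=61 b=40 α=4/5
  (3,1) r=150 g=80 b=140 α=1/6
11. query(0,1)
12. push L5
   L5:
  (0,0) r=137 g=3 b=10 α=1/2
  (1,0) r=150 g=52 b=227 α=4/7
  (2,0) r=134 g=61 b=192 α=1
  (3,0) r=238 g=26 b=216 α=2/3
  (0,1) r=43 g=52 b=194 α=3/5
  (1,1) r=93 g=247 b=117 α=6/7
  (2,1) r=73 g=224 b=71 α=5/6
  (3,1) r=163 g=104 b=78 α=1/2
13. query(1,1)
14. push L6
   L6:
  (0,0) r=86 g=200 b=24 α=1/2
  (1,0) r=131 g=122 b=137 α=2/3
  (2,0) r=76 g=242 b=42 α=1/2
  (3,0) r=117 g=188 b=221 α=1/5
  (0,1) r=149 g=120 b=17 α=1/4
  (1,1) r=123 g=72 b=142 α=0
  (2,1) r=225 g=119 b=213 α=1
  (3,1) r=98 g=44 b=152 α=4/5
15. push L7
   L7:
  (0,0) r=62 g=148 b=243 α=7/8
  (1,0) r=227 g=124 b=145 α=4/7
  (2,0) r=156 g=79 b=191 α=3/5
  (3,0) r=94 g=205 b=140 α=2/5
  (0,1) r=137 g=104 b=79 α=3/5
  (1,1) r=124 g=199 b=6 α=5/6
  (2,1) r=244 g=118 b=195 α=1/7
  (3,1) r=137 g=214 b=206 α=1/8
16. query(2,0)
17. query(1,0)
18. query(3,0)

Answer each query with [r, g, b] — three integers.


(0,1) stack=L1,L2; from [0,0,0]:
L1 α=2/3: [8, 36, 112]
L2 α=1/4: [103/2, 50, 485/4]
= [52, 50, 121]

(3,0) stack=L1,L2; from [0,0,0]:
+L1 (α=1) → [103, 202, 115]
+L2 (α=1/6) → [655/6, 589/3, 575/6]
= [109, 196, 96]

(2,1) stack=L1,L2,L3; from [0,0,0]:
+L1 (α=3/5) → [189/5, 207/5, 387/5]
+L2 (α=1/5) → [1716/25, 1358/25, 1648/25]
+L3 (α=3/4) → [8391/100, 6083/100, 2437/25]
→ [84, 61, 97]

query (3,0) [L1,L2,L3] — begin 0,0,0
after L1 α=1: [103, 202, 115]
after L2 α=1/6: [655/6, 589/3, 575/6]
after L3 α=5/7: [1990/21, 1643/21, 2945/21]
→ [95, 78, 140]

query (3,1) [L1,L2,L3] — begin 0,0,0
L1 α=1/6: [1/6, 83/2, 241/6]
L2 α=1/4: [13/8, 525/8, 747/8]
L3 α=2/7: [305/56, 407/8, 3943/56]
→ [5, 51, 70]

query (0,1) [L1,L2,L4] — begin 0,0,0
+L1 (α=2/3) → [8, 36, 112]
+L2 (α=1/4) → [103/2, 50, 485/4]
+L4 (α=5/6) → [1483/12, 535/3, 3265/24]
rounded: [124, 178, 136]

(1,1) stack=L1,L2,L4,L5; from [0,0,0]:
L1 α=0: [0, 0, 0]
L2 α=1/6: [1/3, 86/3, 22]
L4 α=2/3: [427/9, 1310/9, 314/3]
L5 α=6/7: [5449/63, 14648/63, 2420/21]
= [86, 233, 115]

at x=2,y=0 over L1,L2,L4,L5,L6,L7:
L1 α=1/2: [14, 66, 3]
L2 α=5/6: [622/3, 278/3, 18]
L4 α=2/3: [2026/9, 764/9, 368/3]
L5 α=1: [134, 61, 192]
L6 α=1/2: [105, 303/2, 117]
L7 α=3/5: [678/5, 108, 807/5]
rounded: [136, 108, 161]

at x=1,y=0 over L1,L2,L4,L5,L6,L7:
after L1 α=2/3: [220/3, 316/3, 326/3]
after L2 α=3/5: [2231/15, 2603/15, 1732/15]
after L4 α=5/6: [8128/45, 4414/45, 19657/90]
after L5 α=4/7: [17128/105, 7534/105, 46897/210]
after L6 α=2/3: [44638/315, 33154/315, 104437/630]
after L7 α=4/7: [139978/735, 85234/735, 226237/1470]
rounded: [190, 116, 154]

query (3,0) [L1,L2,L4,L5,L6,L7] — begin 0,0,0
after L1 α=1: [103, 202, 115]
after L2 α=1/6: [655/6, 589/3, 575/6]
after L4 α=0: [655/6, 589/3, 575/6]
after L5 α=2/3: [3511/18, 745/9, 3167/18]
after L6 α=1/5: [1615/9, 4672/45, 8323/45]
after L7 α=2/5: [2179/15, 10822/75, 12523/75]
→ [145, 144, 167]


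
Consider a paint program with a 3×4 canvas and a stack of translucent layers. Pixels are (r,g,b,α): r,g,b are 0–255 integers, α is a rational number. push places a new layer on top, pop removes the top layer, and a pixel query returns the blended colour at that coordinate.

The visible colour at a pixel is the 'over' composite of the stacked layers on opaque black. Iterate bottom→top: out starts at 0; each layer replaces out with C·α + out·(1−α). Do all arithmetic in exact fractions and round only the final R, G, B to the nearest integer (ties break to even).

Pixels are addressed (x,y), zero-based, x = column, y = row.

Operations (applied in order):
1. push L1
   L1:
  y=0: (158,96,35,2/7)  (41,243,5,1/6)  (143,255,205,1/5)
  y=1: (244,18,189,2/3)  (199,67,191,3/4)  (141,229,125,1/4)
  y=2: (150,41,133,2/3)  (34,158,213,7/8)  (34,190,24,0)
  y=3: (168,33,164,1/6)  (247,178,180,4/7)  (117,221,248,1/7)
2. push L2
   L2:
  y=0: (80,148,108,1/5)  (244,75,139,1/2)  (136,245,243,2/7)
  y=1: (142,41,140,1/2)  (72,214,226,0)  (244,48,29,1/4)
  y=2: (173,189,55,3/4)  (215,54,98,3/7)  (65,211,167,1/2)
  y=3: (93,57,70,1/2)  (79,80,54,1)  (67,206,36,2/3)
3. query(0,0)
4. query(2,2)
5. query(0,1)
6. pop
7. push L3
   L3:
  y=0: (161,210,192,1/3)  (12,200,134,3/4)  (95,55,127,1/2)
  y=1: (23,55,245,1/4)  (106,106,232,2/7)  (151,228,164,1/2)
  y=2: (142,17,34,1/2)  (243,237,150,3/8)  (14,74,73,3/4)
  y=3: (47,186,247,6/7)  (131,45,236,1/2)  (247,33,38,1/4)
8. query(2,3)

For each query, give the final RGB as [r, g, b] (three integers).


at x=0,y=0 over L1,L2:
+L1 (α=2/7) → [316/7, 192/7, 10]
+L2 (α=1/5) → [1824/35, 1804/35, 148/5]
→ [52, 52, 30]

query (2,2) [L1,L2] — begin 0,0,0
L1 α=0: [0, 0, 0]
L2 α=1/2: [65/2, 211/2, 167/2]
= [32, 106, 84]

query (0,1) [L1,L2] — begin 0,0,0
after L1 α=2/3: [488/3, 12, 126]
after L2 α=1/2: [457/3, 53/2, 133]
rounded: [152, 26, 133]

(2,3) stack=L1,L3; from [0,0,0]:
after L1 α=1/7: [117/7, 221/7, 248/7]
after L3 α=1/4: [520/7, 447/14, 505/14]
→ [74, 32, 36]


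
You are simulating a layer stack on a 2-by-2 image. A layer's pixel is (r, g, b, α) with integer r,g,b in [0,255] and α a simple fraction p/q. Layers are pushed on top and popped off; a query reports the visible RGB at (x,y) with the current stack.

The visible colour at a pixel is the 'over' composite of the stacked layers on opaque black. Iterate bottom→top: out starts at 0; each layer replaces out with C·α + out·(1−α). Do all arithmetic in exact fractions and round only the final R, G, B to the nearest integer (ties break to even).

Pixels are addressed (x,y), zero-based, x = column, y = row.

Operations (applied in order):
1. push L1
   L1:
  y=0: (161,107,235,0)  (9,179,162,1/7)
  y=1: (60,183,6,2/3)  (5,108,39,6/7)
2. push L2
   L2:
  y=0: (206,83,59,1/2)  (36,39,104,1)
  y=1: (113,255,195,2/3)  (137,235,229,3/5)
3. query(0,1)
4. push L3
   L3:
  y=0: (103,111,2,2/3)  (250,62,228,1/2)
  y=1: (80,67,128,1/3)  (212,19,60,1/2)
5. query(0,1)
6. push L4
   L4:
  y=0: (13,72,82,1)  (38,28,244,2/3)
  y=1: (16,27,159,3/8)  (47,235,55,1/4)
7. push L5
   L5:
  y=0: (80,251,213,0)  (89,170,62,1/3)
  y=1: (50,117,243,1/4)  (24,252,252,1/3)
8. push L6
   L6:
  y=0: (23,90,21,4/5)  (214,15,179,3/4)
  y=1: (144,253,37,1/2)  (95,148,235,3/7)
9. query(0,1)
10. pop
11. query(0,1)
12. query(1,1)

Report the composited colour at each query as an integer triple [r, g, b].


query (0,1) [L1,L2] — begin 0,0,0
+L1 (α=2/3) → [40, 122, 4]
+L2 (α=2/3) → [266/3, 632/3, 394/3]
rounded: [89, 211, 131]

query (0,1) [L1,L2,L3] — begin 0,0,0
+L1 (α=2/3) → [40, 122, 4]
+L2 (α=2/3) → [266/3, 632/3, 394/3]
+L3 (α=1/3) → [772/9, 1465/9, 1172/9]
rounded: [86, 163, 130]

(0,1) stack=L1,L2,L3,L4,L5,L6; from [0,0,0]:
L1 α=2/3: [40, 122, 4]
L2 α=2/3: [266/3, 632/3, 394/3]
L3 α=1/3: [772/9, 1465/9, 1172/9]
L4 α=3/8: [1073/18, 4027/36, 10153/72]
L5 α=1/4: [1373/24, 5431/48, 15985/96]
L6 α=1/2: [4829/48, 17575/96, 19537/192]
rounded: [101, 183, 102]

query (0,1) [L1,L2,L3,L4,L5] — begin 0,0,0
+L1 (α=2/3) → [40, 122, 4]
+L2 (α=2/3) → [266/3, 632/3, 394/3]
+L3 (α=1/3) → [772/9, 1465/9, 1172/9]
+L4 (α=3/8) → [1073/18, 4027/36, 10153/72]
+L5 (α=1/4) → [1373/24, 5431/48, 15985/96]
→ [57, 113, 167]

query (1,1) [L1,L2,L3,L4,L5] — begin 0,0,0
+L1 (α=6/7) → [30/7, 648/7, 234/7]
+L2 (α=3/5) → [2937/35, 6231/35, 5277/35]
+L3 (α=1/2) → [10357/70, 3448/35, 7377/70]
+L4 (α=1/4) → [34361/280, 18569/140, 25981/280]
+L5 (α=1/3) → [37721/420, 36209/210, 61261/420]
rounded: [90, 172, 146]


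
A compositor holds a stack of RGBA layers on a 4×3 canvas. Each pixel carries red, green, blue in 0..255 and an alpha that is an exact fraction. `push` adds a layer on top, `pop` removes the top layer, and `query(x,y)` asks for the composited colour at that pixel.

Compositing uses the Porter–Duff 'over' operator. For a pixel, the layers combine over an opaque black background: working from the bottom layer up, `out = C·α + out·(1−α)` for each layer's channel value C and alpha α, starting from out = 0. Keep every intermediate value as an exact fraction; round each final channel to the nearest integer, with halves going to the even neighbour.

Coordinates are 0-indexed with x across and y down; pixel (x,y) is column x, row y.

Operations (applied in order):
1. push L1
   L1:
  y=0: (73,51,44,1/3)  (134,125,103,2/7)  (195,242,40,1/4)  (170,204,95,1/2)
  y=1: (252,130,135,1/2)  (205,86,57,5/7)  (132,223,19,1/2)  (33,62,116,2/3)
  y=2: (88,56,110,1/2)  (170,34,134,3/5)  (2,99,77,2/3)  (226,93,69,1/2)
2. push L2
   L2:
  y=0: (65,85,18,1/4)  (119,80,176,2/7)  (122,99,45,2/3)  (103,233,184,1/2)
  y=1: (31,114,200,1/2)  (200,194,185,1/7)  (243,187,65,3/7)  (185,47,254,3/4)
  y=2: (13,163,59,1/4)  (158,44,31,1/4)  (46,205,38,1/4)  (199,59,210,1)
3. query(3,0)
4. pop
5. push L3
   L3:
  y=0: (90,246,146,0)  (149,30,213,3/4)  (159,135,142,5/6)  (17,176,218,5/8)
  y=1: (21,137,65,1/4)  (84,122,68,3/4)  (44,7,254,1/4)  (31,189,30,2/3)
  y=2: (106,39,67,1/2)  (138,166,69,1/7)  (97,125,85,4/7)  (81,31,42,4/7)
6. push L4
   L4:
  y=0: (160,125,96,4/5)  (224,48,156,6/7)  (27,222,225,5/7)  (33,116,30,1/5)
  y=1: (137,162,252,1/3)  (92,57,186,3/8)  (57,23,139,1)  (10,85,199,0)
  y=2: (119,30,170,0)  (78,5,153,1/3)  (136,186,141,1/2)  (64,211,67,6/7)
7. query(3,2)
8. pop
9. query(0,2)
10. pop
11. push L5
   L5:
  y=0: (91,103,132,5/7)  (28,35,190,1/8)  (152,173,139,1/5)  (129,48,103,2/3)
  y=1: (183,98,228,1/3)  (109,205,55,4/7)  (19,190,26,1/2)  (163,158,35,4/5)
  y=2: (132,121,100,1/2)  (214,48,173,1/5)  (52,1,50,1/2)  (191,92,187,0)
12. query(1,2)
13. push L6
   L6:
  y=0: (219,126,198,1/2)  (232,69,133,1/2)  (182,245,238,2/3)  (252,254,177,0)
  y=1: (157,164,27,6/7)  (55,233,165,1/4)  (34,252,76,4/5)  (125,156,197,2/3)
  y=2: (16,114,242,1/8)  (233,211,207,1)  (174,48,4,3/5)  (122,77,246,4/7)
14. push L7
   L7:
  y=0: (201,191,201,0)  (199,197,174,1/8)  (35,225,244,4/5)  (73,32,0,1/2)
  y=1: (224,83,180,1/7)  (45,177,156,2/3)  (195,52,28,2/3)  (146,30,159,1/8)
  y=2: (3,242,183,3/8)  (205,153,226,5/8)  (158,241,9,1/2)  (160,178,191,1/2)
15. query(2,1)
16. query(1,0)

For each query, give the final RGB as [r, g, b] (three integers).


query (3,0) [L1,L2] — begin 0,0,0
after L1 α=1/2: [85, 102, 95/2]
after L2 α=1/2: [94, 335/2, 463/4]
→ [94, 168, 116]

query (3,2) [L1,L3,L4] — begin 0,0,0
L1 α=1/2: [113, 93/2, 69/2]
L3 α=4/7: [663/7, 527/14, 543/14]
L4 α=6/7: [3351/49, 18251/98, 6171/98]
= [68, 186, 63]

query (0,2) [L1,L3] — begin 0,0,0
after L1 α=1/2: [44, 28, 55]
after L3 α=1/2: [75, 67/2, 61]
→ [75, 34, 61]

query (1,2) [L1,L5] — begin 0,0,0
L1 α=3/5: [102, 102/5, 402/5]
L5 α=1/5: [622/5, 648/25, 2473/25]
→ [124, 26, 99]

at x=2,y=1 over L1,L5,L6,L7:
after L1 α=1/2: [66, 223/2, 19/2]
after L5 α=1/2: [85/2, 603/4, 71/4]
after L6 α=4/5: [357/10, 927/4, 1287/20]
after L7 α=2/3: [1419/10, 1343/12, 2407/60]
→ [142, 112, 40]

at x=1,y=0 over L1,L5,L6,L7:
L1 α=2/7: [268/7, 250/7, 206/7]
L5 α=1/8: [37, 285/8, 99/2]
L6 α=1/2: [269/2, 837/16, 365/4]
L7 α=1/8: [2281/16, 9011/128, 3251/32]
rounded: [143, 70, 102]


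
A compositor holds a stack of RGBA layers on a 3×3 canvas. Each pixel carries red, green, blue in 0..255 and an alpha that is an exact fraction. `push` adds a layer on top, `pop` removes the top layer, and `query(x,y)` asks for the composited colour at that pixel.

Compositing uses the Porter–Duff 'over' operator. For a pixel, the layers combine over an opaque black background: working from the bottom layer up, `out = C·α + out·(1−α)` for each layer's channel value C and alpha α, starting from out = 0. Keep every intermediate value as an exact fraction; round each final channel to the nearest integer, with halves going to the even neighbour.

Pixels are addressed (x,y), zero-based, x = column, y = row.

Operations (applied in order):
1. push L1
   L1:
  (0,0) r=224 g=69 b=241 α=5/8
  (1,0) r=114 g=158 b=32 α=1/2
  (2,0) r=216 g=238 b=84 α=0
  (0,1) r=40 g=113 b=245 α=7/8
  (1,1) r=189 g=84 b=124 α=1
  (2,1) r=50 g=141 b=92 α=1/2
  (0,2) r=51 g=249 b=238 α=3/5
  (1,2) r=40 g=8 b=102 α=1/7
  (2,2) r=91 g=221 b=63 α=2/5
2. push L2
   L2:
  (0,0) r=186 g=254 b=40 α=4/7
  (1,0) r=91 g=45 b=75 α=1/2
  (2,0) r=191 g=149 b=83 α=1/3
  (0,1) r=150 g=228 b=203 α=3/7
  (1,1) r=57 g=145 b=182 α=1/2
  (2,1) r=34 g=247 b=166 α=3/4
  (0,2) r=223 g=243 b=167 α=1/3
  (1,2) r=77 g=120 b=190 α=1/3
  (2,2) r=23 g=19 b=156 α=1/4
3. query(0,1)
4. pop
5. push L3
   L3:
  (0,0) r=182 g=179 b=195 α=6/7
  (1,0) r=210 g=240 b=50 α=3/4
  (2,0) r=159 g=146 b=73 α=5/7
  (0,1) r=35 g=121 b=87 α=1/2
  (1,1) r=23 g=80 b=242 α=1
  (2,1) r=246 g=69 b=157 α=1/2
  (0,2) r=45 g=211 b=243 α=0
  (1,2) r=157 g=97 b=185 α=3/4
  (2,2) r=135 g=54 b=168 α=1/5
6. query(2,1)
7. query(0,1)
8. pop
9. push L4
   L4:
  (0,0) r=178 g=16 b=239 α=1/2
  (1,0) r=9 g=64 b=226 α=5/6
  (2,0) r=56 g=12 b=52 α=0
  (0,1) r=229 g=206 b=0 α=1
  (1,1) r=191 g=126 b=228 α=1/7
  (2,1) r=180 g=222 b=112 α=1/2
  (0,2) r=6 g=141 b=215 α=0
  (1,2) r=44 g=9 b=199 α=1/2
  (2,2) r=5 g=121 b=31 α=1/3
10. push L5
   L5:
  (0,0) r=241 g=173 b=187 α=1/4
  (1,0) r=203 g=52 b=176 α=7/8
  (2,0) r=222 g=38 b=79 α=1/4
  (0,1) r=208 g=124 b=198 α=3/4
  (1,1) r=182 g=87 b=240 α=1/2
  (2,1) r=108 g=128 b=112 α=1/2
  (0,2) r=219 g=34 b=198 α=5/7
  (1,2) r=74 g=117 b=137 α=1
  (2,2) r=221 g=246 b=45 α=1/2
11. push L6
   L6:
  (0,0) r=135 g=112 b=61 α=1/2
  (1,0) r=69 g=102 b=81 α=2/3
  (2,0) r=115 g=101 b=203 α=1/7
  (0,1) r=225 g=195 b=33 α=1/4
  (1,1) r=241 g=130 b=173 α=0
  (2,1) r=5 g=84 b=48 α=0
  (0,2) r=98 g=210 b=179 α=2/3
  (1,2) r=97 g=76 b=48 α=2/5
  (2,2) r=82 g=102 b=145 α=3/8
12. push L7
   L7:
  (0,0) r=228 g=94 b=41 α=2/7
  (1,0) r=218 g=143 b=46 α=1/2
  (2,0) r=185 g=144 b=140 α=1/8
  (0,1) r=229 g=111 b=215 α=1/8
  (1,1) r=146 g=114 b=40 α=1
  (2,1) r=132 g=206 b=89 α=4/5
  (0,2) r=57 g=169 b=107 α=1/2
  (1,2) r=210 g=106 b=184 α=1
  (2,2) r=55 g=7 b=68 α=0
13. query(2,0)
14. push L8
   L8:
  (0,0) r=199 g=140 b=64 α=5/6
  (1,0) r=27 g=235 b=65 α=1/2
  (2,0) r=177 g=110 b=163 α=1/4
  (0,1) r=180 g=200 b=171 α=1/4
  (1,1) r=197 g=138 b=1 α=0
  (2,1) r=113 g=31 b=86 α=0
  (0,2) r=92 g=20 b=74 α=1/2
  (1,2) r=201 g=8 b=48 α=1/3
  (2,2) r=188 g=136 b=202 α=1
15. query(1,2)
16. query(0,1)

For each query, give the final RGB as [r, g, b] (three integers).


query (0,1) [L1,L2] — begin 0,0,0
L1 α=7/8: [35, 791/8, 1715/8]
L2 α=3/7: [590/7, 2159/14, 419/2]
= [84, 154, 210]

at x=2,y=1 over L1,L3:
+L1 (α=1/2) → [25, 141/2, 46]
+L3 (α=1/2) → [271/2, 279/4, 203/2]
→ [136, 70, 102]

query (0,1) [L1,L3] — begin 0,0,0
after L1 α=7/8: [35, 791/8, 1715/8]
after L3 α=1/2: [35, 1759/16, 2411/16]
→ [35, 110, 151]

(2,0) stack=L1,L4,L5,L6,L7; from [0,0,0]:
+L1 (α=0) → [0, 0, 0]
+L4 (α=0) → [0, 0, 0]
+L5 (α=1/4) → [111/2, 19/2, 79/4]
+L6 (α=1/7) → [64, 158/7, 643/14]
+L7 (α=1/8) → [633/8, 151/4, 923/16]
= [79, 38, 58]

at x=1,y=2 over L1,L4,L5,L6,L7,L8:
L1 α=1/7: [40/7, 8/7, 102/7]
L4 α=1/2: [174/7, 71/14, 1495/14]
L5 α=1: [74, 117, 137]
L6 α=2/5: [416/5, 503/5, 507/5]
L7 α=1: [210, 106, 184]
L8 α=1/3: [207, 220/3, 416/3]
→ [207, 73, 139]

(0,1) stack=L1,L4,L5,L6,L7,L8; from [0,0,0]:
+L1 (α=7/8) → [35, 791/8, 1715/8]
+L4 (α=1) → [229, 206, 0]
+L5 (α=3/4) → [853/4, 289/2, 297/2]
+L6 (α=1/4) → [3459/16, 1257/8, 957/8]
+L7 (α=1/8) → [27877/128, 9687/64, 8419/64]
+L8 (α=1/4) → [106671/512, 41861/256, 36201/256]
→ [208, 164, 141]


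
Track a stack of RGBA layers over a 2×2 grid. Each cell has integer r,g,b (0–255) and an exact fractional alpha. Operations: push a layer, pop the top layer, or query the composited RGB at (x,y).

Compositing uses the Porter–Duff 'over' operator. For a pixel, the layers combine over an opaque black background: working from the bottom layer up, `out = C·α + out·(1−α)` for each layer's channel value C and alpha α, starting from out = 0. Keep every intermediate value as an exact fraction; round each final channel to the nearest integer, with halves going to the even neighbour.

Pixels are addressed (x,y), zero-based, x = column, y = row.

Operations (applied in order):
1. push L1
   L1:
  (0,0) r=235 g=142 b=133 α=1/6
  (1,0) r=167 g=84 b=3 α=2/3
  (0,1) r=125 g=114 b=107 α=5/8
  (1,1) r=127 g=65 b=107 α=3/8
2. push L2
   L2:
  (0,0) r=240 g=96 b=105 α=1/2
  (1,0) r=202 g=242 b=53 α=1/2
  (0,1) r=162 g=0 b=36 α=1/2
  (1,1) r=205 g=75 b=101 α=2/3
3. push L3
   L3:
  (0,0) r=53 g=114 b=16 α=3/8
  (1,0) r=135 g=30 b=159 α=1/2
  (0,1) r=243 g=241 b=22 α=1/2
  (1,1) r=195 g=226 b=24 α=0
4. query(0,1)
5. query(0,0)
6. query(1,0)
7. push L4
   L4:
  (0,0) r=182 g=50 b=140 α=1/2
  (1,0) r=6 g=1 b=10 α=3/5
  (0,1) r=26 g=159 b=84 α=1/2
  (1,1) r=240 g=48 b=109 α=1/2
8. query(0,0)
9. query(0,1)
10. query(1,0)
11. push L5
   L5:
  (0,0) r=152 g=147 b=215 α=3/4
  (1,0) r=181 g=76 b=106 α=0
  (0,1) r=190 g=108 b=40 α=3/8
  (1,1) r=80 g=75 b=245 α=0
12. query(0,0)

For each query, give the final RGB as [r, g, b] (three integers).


query (0,1) [L1,L2,L3] — begin 0,0,0
after L1 α=5/8: [625/8, 285/4, 535/8]
after L2 α=1/2: [1921/16, 285/8, 823/16]
after L3 α=1/2: [5809/32, 2213/16, 1175/32]
rounded: [182, 138, 37]

query (0,0) [L1,L2,L3] — begin 0,0,0
+L1 (α=1/6) → [235/6, 71/3, 133/6]
+L2 (α=1/2) → [1675/12, 359/6, 763/12]
+L3 (α=3/8) → [10283/96, 3847/48, 4391/96]
rounded: [107, 80, 46]

query (1,0) [L1,L2,L3] — begin 0,0,0
L1 α=2/3: [334/3, 56, 2]
L2 α=1/2: [470/3, 149, 55/2]
L3 α=1/2: [875/6, 179/2, 373/4]
= [146, 90, 93]

at x=0,y=0 over L1,L2,L3,L4:
L1 α=1/6: [235/6, 71/3, 133/6]
L2 α=1/2: [1675/12, 359/6, 763/12]
L3 α=3/8: [10283/96, 3847/48, 4391/96]
L4 α=1/2: [27755/192, 6247/96, 17831/192]
rounded: [145, 65, 93]

(0,1) stack=L1,L2,L3,L4; from [0,0,0]:
L1 α=5/8: [625/8, 285/4, 535/8]
L2 α=1/2: [1921/16, 285/8, 823/16]
L3 α=1/2: [5809/32, 2213/16, 1175/32]
L4 α=1/2: [6641/64, 4757/32, 3863/64]
= [104, 149, 60]

(1,0) stack=L1,L2,L3,L4; from [0,0,0]:
after L1 α=2/3: [334/3, 56, 2]
after L2 α=1/2: [470/3, 149, 55/2]
after L3 α=1/2: [875/6, 179/2, 373/4]
after L4 α=3/5: [929/15, 182/5, 433/10]
→ [62, 36, 43]

(0,0) stack=L1,L2,L3,L4,L5; from [0,0,0]:
+L1 (α=1/6) → [235/6, 71/3, 133/6]
+L2 (α=1/2) → [1675/12, 359/6, 763/12]
+L3 (α=3/8) → [10283/96, 3847/48, 4391/96]
+L4 (α=1/2) → [27755/192, 6247/96, 17831/192]
+L5 (α=3/4) → [115307/768, 48583/384, 141671/768]
→ [150, 127, 184]


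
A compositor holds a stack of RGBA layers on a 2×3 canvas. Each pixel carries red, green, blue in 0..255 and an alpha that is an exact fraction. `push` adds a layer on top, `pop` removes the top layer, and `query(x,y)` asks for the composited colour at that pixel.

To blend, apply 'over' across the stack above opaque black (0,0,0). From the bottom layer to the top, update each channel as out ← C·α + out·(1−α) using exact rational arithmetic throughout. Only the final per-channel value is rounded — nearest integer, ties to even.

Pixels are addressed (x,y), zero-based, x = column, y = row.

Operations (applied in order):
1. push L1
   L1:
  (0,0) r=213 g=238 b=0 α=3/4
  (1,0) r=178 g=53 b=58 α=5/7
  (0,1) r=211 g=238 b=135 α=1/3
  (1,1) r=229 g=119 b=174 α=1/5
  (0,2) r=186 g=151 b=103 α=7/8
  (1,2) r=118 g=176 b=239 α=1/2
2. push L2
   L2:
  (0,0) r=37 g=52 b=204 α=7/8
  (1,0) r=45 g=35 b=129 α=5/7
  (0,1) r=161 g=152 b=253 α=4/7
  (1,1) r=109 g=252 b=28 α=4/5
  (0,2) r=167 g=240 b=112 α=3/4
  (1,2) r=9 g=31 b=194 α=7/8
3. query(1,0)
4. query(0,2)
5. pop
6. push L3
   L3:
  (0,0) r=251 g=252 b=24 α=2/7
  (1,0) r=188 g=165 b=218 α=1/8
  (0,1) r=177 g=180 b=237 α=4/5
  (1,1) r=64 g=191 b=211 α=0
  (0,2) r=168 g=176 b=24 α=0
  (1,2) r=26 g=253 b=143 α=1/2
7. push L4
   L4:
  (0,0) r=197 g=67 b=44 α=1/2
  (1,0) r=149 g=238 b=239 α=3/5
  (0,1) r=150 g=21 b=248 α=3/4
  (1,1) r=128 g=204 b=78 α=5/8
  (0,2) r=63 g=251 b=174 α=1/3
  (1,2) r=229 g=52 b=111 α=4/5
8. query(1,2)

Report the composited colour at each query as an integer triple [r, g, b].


at x=1,y=0 over L1,L2:
L1 α=5/7: [890/7, 265/7, 290/7]
L2 α=5/7: [3355/49, 1755/49, 5095/49]
= [68, 36, 104]

query (0,2) [L1,L2] — begin 0,0,0
L1 α=7/8: [651/4, 1057/8, 721/8]
L2 α=3/4: [2655/16, 6817/32, 3409/32]
= [166, 213, 107]

at x=1,y=2 over L1,L3,L4:
+L1 (α=1/2) → [59, 88, 239/2]
+L3 (α=1/2) → [85/2, 341/2, 525/4]
+L4 (α=4/5) → [1917/10, 757/10, 2301/20]
= [192, 76, 115]


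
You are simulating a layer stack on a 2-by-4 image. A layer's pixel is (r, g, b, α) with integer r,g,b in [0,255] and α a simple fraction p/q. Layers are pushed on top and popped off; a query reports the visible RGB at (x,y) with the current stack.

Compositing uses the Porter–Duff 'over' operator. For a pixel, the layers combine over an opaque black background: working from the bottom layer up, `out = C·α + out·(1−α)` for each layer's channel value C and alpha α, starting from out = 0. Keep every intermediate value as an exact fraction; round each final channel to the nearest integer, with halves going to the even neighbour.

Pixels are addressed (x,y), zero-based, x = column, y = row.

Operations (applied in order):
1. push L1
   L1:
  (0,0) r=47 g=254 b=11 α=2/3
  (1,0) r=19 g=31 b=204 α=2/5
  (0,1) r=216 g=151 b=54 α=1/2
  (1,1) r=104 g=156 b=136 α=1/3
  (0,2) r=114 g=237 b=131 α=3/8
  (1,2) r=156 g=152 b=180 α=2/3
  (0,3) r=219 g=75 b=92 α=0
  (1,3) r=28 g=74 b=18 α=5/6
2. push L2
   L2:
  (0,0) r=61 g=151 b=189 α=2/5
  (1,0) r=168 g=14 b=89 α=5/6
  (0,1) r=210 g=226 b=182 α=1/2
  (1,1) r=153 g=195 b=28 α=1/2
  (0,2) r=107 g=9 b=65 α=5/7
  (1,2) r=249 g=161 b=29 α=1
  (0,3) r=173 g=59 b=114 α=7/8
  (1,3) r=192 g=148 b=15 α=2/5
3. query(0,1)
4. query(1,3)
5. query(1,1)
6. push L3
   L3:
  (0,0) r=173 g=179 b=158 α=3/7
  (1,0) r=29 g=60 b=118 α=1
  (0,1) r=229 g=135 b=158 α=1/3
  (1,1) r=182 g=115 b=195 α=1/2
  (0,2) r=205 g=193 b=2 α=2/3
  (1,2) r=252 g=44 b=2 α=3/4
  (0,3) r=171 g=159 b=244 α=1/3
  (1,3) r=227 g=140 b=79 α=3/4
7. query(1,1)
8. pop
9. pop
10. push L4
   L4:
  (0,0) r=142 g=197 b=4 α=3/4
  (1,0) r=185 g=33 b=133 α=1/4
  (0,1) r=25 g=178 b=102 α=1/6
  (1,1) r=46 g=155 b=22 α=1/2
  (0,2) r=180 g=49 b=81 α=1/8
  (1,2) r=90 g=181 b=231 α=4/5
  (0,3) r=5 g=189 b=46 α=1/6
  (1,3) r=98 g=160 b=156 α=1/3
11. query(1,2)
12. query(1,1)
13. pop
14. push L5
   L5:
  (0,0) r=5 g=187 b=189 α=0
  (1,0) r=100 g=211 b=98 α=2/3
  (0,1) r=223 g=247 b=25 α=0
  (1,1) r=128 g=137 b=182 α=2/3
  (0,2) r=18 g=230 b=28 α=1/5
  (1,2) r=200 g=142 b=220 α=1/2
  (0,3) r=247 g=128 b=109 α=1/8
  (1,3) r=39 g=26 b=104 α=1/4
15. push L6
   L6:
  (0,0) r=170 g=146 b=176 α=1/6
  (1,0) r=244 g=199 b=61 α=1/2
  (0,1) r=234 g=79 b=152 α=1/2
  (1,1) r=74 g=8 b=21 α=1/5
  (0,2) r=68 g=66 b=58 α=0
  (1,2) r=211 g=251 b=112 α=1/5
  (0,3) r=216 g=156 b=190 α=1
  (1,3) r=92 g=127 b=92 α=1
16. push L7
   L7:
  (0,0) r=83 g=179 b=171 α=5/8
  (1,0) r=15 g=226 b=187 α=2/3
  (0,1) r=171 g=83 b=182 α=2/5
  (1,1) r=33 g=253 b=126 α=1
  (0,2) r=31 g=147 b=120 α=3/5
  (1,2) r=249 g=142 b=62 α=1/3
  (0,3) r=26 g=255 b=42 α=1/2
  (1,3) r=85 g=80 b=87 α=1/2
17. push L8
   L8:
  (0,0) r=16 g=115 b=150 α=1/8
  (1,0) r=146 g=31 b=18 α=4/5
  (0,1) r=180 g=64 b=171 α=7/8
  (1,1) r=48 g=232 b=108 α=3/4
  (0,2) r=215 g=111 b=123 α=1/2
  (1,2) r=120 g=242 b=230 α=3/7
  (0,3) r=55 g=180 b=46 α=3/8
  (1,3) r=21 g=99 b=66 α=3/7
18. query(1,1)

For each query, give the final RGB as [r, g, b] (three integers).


query (0,1) [L1,L2] — begin 0,0,0
L1 α=1/2: [108, 151/2, 27]
L2 α=1/2: [159, 603/4, 209/2]
→ [159, 151, 104]

at x=1,y=3 over L1,L2:
after L1 α=5/6: [70/3, 185/3, 15]
after L2 α=2/5: [454/5, 481/5, 15]
= [91, 96, 15]

at x=1,y=1 over L1,L2:
L1 α=1/3: [104/3, 52, 136/3]
L2 α=1/2: [563/6, 247/2, 110/3]
→ [94, 124, 37]

query (1,1) [L1,L2,L3] — begin 0,0,0
+L1 (α=1/3) → [104/3, 52, 136/3]
+L2 (α=1/2) → [563/6, 247/2, 110/3]
+L3 (α=1/2) → [1655/12, 477/4, 695/6]
→ [138, 119, 116]

(1,2) stack=L1,L4; from [0,0,0]:
+L1 (α=2/3) → [104, 304/3, 120]
+L4 (α=4/5) → [464/5, 2476/15, 1044/5]
= [93, 165, 209]

at x=1,y=1 over L1,L4:
+L1 (α=1/3) → [104/3, 52, 136/3]
+L4 (α=1/2) → [121/3, 207/2, 101/3]
= [40, 104, 34]

(1,1) stack=L1,L5,L6,L7,L8; from [0,0,0]:
+L1 (α=1/3) → [104/3, 52, 136/3]
+L5 (α=2/3) → [872/9, 326/3, 1228/9]
+L6 (α=1/5) → [4154/45, 1328/15, 5101/45]
+L7 (α=1) → [33, 253, 126]
+L8 (α=3/4) → [177/4, 949/4, 225/2]
= [44, 237, 112]
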